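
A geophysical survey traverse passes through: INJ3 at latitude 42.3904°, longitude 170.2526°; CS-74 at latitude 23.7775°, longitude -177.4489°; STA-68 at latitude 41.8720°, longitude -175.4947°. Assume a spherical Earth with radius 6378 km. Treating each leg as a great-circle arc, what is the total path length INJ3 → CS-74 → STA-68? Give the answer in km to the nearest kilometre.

INJ3→CS-74: c = 0.370391 rad, d = 2362.35 km
CS-74→STA-68: c = 0.317082 rad, d = 2022.35 km
Total = 2362.35 + 2022.35 = 4384.70 km

4385 km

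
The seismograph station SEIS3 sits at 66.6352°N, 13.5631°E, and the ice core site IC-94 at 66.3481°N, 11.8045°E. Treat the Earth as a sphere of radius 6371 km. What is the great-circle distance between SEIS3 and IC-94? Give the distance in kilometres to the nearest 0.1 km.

Δφ = -0.2871°,  Δλ = -1.7586°
a = sin²(Δφ/2) + cos φ₁ cos φ₂ sin²(Δλ/2) = 0.000044
c = 2·arcsin(√a) = 0.013228 rad = 0.7579°
d = R·c = 6371 × 0.013228 = 84.3 km

84.3 km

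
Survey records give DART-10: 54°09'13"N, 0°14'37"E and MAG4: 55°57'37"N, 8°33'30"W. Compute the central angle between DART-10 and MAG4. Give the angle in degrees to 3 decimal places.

5.351°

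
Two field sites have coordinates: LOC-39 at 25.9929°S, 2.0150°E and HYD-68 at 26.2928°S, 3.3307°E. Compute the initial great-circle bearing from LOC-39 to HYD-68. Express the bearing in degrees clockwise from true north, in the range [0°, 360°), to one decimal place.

Δλ = 1.3157°
y = sin Δλ · cos φ₂ = 0.020586
x = cos φ₁ sin φ₂ − sin φ₁ cos φ₂ cos Δλ = -0.005338
θ = atan2(y, x) = 104.5364° → 104.5364° (mod 360°)

104.5°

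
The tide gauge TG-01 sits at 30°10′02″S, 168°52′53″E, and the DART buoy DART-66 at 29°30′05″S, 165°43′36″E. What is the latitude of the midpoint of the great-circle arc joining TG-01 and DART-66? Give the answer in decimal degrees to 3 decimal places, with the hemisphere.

TG-01: φ = -30.16722°, λ = +168.88139°
DART-66: φ = -29.50139°, λ = +165.72667°
Bx = cos φ₂ cos Δλ = 0.869025,  By = cos φ₂ sin Δλ = -0.047897
φₘ = atan2(sin φ₁ + sin φ₂, √((cos φ₁ + Bx)² + By²)) = -29.84368°
λₘ = λ₁ + atan2(By, cos φ₁ + Bx) = 167.29877°

29.844°S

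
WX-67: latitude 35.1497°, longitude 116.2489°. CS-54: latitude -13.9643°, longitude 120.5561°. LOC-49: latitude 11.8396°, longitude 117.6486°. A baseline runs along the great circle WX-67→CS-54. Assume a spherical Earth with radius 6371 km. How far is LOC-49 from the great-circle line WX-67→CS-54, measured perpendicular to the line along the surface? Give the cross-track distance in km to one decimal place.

90.7 km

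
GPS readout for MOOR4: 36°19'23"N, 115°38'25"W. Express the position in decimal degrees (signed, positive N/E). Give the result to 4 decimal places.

lat: 36.3231° N → +36.3231°
lon: 115.6403° W → -115.6403°

+36.3231°, -115.6403°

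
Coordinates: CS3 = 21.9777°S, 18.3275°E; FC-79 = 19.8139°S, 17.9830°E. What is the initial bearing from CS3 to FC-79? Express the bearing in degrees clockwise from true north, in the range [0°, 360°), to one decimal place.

351.5°

Δλ = -0.3445°
y = sin Δλ · cos φ₂ = -0.005657
x = cos φ₁ sin φ₂ − sin φ₁ cos φ₂ cos Δλ = 0.037750
θ = atan2(y, x) = -8.5221° → 351.4779° (mod 360°)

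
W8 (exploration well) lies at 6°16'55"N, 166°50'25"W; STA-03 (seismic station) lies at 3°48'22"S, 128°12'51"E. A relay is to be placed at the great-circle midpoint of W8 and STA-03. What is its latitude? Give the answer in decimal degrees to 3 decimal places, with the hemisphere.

1.467°N

W8: φ = +6.28194°, λ = -166.84028°
STA-03: φ = -3.80611°, λ = +128.21417°
Bx = cos φ₂ cos Δλ = 0.422545,  By = cos φ₂ sin Δλ = -0.903908
φₘ = atan2(sin φ₁ + sin φ₂, √((cos φ₁ + Bx)² + By²)) = 1.46725°
λₘ = λ₁ + atan2(By, cos φ₁ + Bx) = 160.61740°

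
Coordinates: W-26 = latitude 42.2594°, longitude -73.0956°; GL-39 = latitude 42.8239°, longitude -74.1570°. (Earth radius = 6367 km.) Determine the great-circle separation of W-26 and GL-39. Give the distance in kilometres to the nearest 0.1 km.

107.2 km

Δφ = 0.5645°,  Δλ = -1.0614°
a = sin²(Δφ/2) + cos φ₁ cos φ₂ sin²(Δλ/2) = 0.000071
c = 2·arcsin(√a) = 0.016833 rad = 0.9645°
d = R·c = 6367 × 0.016833 = 107.2 km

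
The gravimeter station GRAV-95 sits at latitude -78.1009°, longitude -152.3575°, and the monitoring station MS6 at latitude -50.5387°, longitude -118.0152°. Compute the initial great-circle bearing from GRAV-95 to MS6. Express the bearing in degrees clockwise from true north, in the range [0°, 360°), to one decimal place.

45.3°

Δλ = 34.3423°
y = sin Δλ · cos φ₂ = 0.358540
x = cos φ₁ sin φ₂ − sin φ₁ cos φ₂ cos Δλ = 0.354303
θ = atan2(y, x) = 45.3406° → 45.3406° (mod 360°)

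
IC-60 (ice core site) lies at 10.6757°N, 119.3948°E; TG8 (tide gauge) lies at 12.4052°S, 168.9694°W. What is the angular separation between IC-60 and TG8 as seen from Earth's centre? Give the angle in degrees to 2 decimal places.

Δφ = -23.0809°,  Δλ = 71.6358°
a = sin²(Δφ/2) + cos φ₁ cos φ₂ sin²(Δλ/2) = 0.368711
c = 2·arcsin(√a) = 1.305103 rad = 74.7769°

74.78°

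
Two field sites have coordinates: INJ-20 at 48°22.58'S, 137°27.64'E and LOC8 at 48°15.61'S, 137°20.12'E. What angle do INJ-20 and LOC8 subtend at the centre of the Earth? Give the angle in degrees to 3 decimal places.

0.143°

INJ-20: φ = -48.37633°, λ = +137.46067°
LOC8: φ = -48.26017°, λ = +137.33533°
Δφ = 0.1162°,  Δλ = -0.1253°
a = sin²(Δφ/2) + cos φ₁ cos φ₂ sin²(Δλ/2) = 0.000002
c = 2·arcsin(√a) = 0.002495 rad = 0.1430°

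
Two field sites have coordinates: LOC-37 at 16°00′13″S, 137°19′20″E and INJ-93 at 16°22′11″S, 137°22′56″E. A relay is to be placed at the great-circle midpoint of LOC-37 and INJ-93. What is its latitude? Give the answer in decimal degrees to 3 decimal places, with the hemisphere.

16.187°S

LOC-37: φ = -16.00361°, λ = +137.32222°
INJ-93: φ = -16.36972°, λ = +137.38222°
Bx = cos φ₂ cos Δλ = 0.959463,  By = cos φ₂ sin Δλ = 0.001005
φₘ = atan2(sin φ₁ + sin φ₂, √((cos φ₁ + Bx)² + By²)) = -16.18667°
λₘ = λ₁ + atan2(By, cos φ₁ + Bx) = 137.35219°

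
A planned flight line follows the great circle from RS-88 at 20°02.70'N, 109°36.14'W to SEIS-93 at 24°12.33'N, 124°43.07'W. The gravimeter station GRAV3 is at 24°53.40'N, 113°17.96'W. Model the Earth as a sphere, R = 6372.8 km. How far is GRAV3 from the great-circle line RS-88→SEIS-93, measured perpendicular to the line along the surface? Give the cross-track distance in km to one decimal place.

RS-88: φ = +20.04500°, λ = -109.60233°
SEIS-93: φ = +24.20550°, λ = -124.71783°
GRAV3: φ = +24.89000°, λ = -113.29933°
δ₁₃ = central angle RS-88→GRAV3 = 0.103453 rad  (haversine)
θ₁₃ = bearing RS-88→GRAV3 = 325.501°,  θ₁₂ = bearing RS-88→SEIS-93 = 289.316°
dₓₜ = R·arcsin(sin δ₁₃ · sin(θ₁₃ − θ₁₂)) = 6372.8·arcsin(0.10327·sin(36.184°)) = 388.781 km
|dₓₜ| = 388.781 km

388.8 km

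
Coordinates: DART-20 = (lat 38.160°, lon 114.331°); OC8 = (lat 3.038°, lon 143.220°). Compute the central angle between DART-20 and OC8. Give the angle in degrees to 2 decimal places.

Δφ = -35.1220°,  Δλ = 28.8890°
a = sin²(Δφ/2) + cos φ₁ cos φ₂ sin²(Δλ/2) = 0.139891
c = 2·arcsin(√a) = 0.766679 rad = 43.9275°

43.93°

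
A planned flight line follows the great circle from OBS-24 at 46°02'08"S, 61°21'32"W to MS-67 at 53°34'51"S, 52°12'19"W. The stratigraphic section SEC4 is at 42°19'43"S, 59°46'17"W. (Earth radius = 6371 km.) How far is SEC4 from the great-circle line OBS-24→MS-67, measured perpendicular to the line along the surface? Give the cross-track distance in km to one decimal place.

340.9 km

OBS-24: φ = -46.03556°, λ = -61.35889°
MS-67: φ = -53.58083°, λ = -52.20528°
SEC4: φ = -42.32861°, λ = -59.77139°
δ₁₃ = central angle OBS-24→SEC4 = 0.067677 rad  (haversine)
θ₁₃ = bearing OBS-24→SEC4 = 17.630°,  θ₁₂ = bearing OBS-24→MS-67 = 145.370°
dₓₜ = R·arcsin(sin δ₁₃ · sin(θ₁₃ − θ₁₂)) = 6371·arcsin(0.06763·sin(-127.740°)) = -340.868 km
|dₓₜ| = 340.868 km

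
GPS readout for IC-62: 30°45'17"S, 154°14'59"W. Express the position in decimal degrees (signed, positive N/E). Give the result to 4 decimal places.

lat: 30.7547° S → -30.7547°
lon: 154.2497° W → -154.2497°

-30.7547°, -154.2497°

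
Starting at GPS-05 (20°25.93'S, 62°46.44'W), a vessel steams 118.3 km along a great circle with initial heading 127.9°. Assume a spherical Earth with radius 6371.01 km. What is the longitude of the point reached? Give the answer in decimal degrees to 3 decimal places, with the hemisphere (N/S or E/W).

61.874°W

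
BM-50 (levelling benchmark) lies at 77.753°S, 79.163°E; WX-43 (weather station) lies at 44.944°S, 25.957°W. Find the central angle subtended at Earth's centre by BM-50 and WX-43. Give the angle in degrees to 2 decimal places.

49.37°

Δφ = 32.8090°,  Δλ = -105.1200°
a = sin²(Δφ/2) + cos φ₁ cos φ₂ sin²(Δλ/2) = 0.174412
c = 2·arcsin(√a) = 0.861664 rad = 49.3697°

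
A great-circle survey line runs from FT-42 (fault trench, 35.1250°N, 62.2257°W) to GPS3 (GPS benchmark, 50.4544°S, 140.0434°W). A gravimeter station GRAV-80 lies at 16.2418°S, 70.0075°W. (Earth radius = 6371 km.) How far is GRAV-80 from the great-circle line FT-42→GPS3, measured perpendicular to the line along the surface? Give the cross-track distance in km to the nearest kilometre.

2725 km

δ₁₃ = central angle FT-42→GRAV-80 = 0.905743 rad  (haversine)
θ₁₃ = bearing FT-42→GRAV-80 = 189.509°,  θ₁₂ = bearing FT-42→GPS3 = 221.316°
dₓₜ = R·arcsin(sin δ₁₃ · sin(θ₁₃ − θ₁₂)) = 6371·arcsin(0.78688·sin(-31.807°)) = -2724.596 km
|dₓₜ| = 2724.596 km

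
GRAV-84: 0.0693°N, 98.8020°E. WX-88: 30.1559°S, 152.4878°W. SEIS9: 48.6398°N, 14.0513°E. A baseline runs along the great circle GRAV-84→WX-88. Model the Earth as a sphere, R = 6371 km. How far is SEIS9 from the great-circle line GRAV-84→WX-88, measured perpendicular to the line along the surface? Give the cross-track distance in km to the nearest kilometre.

1914 km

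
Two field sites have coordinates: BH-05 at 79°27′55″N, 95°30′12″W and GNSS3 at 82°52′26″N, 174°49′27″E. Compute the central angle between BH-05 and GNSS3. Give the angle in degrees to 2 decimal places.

BH-05: φ = +79.46528°, λ = -95.50333°
GNSS3: φ = +82.87389°, λ = +174.82417°
Δφ = 3.4086°,  Δλ = -89.6725°
a = sin²(Δφ/2) + cos φ₁ cos φ₂ sin²(Δλ/2) = 0.012160
c = 2·arcsin(√a) = 0.220996 rad = 12.6621°

12.66°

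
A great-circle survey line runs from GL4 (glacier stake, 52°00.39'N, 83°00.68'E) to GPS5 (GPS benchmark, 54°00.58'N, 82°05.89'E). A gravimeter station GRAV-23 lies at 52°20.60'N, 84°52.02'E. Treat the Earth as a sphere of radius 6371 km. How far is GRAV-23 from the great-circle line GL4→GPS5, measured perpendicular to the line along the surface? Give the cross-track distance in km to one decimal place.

131.9 km

GL4: φ = +52.00650°, λ = +83.01133°
GPS5: φ = +54.00967°, λ = +82.09817°
GRAV-23: φ = +52.34333°, λ = +84.86700°
δ₁₃ = central angle GL4→GRAV-23 = 0.020713 rad  (haversine)
θ₁₃ = bearing GL4→GRAV-23 = 72.780°,  θ₁₂ = bearing GL4→GPS5 = 345.025°
dₓₜ = R·arcsin(sin δ₁₃ · sin(θ₁₃ − θ₁₂)) = 6371·arcsin(0.02071·sin(-272.245°)) = 131.860 km
|dₓₜ| = 131.860 km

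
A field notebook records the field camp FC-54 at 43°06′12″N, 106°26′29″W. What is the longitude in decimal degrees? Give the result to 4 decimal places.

106.4414°W

106° + 26′/60 + 29″/3600 = 106 + 0.43333 + 0.00806 = 106.4414°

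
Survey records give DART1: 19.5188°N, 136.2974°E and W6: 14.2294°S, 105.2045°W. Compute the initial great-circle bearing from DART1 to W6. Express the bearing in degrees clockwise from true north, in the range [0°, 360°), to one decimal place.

Δλ = 118.4981°
y = sin Δλ · cos φ₂ = 0.851870
x = cos φ₁ sin φ₂ − sin φ₁ cos φ₂ cos Δλ = -0.077153
θ = atan2(y, x) = 95.1751° → 95.1751° (mod 360°)

95.2°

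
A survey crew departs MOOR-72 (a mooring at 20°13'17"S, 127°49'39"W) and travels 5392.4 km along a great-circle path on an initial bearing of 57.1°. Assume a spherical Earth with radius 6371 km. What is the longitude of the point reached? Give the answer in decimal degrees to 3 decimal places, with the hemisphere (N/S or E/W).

MOOR-72: φ = -20.22139°, λ = -127.82750°
δ = d/R = 5392.4/6371 = 0.846398 rad
φ₂ = arcsin(sin φ₁ cos δ + cos φ₁ sin δ cos θ)
   = arcsin(-0.34565·0.66269 + 0.93836·0.74890·0.54317) = 8.78075°
λ₂ = λ₁ + atan2(sin θ sin δ cos φ₁, cos δ − sin φ₁ sin φ₂) = -88.31499°

88.315°W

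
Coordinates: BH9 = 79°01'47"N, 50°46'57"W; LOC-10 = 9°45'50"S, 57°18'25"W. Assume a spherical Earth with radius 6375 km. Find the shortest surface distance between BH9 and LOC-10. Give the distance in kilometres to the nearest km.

BH9: φ = +79.02972°, λ = -50.78250°
LOC-10: φ = -9.76389°, λ = -57.30694°
Δφ = -88.7936°,  Δλ = -6.5244°
a = sin²(Δφ/2) + cos φ₁ cos φ₂ sin²(Δλ/2) = 0.490080
c = 2·arcsin(√a) = 1.550956 rad = 88.8632°
d = R·c = 6375 × 1.550956 = 9887.3 km

9887 km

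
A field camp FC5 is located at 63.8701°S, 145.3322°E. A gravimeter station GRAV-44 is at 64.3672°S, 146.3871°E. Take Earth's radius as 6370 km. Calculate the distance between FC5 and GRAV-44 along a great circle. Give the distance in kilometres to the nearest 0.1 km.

Δφ = -0.4971°,  Δλ = 1.0549°
a = sin²(Δφ/2) + cos φ₁ cos φ₂ sin²(Δλ/2) = 0.000035
c = 2·arcsin(√a) = 0.011826 rad = 0.6776°
d = R·c = 6370 × 0.011826 = 75.3 km

75.3 km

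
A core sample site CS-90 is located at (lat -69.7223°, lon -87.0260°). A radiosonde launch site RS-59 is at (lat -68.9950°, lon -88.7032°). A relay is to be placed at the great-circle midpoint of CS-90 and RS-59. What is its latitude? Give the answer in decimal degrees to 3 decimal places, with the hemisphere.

69.361°S

Bx = cos φ₂ cos Δλ = 0.358296,  By = cos φ₂ sin Δλ = -0.010491
φₘ = atan2(sin φ₁ + sin φ₂, √((cos φ₁ + Bx)² + By²)) = -69.36067°
λₘ = λ₁ + atan2(By, cos φ₁ + Bx) = -87.87873°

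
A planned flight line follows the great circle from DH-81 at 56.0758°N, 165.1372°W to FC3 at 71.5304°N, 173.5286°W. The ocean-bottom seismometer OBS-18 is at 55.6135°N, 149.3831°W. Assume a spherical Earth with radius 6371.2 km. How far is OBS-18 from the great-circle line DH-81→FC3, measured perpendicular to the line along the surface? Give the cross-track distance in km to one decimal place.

δ₁₃ = central angle DH-81→OBS-18 = 0.154248 rad  (haversine)
θ₁₃ = bearing DH-81→OBS-18 = 86.442°,  θ₁₂ = bearing DH-81→FC3 = 350.258°
dₓₜ = R·arcsin(sin δ₁₃ · sin(θ₁₃ − θ₁₂)) = 6371.2·arcsin(0.15364·sin(-263.817°)) = 976.983 km
|dₓₜ| = 976.983 km

977.0 km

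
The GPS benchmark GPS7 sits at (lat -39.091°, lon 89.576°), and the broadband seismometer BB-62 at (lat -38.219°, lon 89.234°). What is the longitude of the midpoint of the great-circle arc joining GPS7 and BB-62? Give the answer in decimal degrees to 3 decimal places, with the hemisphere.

89.404°E

Bx = cos φ₂ cos Δλ = 0.785638,  By = cos φ₂ sin Δλ = -0.004690
φₘ = atan2(sin φ₁ + sin φ₂, √((cos φ₁ + Bx)² + By²)) = -38.65512°
λₘ = λ₁ + atan2(By, cos φ₁ + Bx) = 89.40396°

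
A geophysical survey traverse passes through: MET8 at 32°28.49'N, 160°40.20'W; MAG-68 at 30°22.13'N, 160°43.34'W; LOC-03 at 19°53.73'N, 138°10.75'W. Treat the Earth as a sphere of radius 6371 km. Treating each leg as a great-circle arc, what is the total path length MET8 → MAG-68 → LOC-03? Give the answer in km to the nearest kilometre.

2778 km

MET8: φ = +32.47483°, λ = -160.67000°
MAG-68: φ = +30.36883°, λ = -160.72233°
LOC-03: φ = +19.89550°, λ = -138.17917°
MET8→MAG-68: c = 0.036765 rad, d = 234.23 km
MAG-68→LOC-03: c = 0.399259 rad, d = 2543.68 km
Total = 234.23 + 2543.68 = 2777.91 km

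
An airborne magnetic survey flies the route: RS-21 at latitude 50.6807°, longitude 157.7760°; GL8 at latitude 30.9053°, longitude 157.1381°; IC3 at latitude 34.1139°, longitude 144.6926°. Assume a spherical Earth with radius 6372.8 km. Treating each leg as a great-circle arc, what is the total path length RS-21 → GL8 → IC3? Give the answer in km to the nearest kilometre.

3420 km

RS-21→GL8: c = 0.345245 rad, d = 2200.18 km
GL8→IC3: c = 0.191396 rad, d = 1219.73 km
Total = 2200.18 + 1219.73 = 3419.91 km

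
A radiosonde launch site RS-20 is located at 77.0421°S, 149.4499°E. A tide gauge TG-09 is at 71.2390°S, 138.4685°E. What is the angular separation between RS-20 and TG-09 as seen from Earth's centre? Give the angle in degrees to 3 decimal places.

Δφ = 5.8031°,  Δλ = -10.9814°
a = sin²(Δφ/2) + cos φ₁ cos φ₂ sin²(Δλ/2) = 0.003223
c = 2·arcsin(√a) = 0.113598 rad = 6.5087°

6.509°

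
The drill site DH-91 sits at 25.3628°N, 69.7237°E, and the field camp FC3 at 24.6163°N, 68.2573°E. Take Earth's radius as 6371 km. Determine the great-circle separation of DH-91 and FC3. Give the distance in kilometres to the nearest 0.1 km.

169.5 km

Δφ = -0.7465°,  Δλ = -1.4664°
a = sin²(Δφ/2) + cos φ₁ cos φ₂ sin²(Δλ/2) = 0.000177
c = 2·arcsin(√a) = 0.026606 rad = 1.5244°
d = R·c = 6371 × 0.026606 = 169.5 km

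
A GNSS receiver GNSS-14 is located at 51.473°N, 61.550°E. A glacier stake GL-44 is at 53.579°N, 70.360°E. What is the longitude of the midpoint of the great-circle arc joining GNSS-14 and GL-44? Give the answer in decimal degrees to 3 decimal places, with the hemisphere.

65.849°E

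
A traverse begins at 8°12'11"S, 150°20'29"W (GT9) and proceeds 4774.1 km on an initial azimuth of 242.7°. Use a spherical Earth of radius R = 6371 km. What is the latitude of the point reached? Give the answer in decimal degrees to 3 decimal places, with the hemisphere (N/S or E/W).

24.436°S

GT9: φ = -8.20306°, λ = -150.34139°
δ = d/R = 4774.1/6371 = 0.749349 rad
φ₂ = arcsin(sin φ₁ cos δ + cos φ₁ sin δ cos θ)
   = arcsin(-0.14268·0.73213 + 0.98977·0.68116·-0.45865) = -24.43623°
λ₂ = λ₁ + atan2(sin θ sin δ cos φ₁, cos δ − sin φ₁ sin φ₂) = 167.98796°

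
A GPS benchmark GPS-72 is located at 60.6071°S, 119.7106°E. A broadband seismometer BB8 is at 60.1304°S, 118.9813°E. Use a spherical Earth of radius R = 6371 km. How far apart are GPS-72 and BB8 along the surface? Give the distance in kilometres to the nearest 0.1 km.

66.5 km

Δφ = 0.4767°,  Δλ = -0.7293°
a = sin²(Δφ/2) + cos φ₁ cos φ₂ sin²(Δλ/2) = 0.000027
c = 2·arcsin(√a) = 0.010432 rad = 0.5977°
d = R·c = 6371 × 0.010432 = 66.5 km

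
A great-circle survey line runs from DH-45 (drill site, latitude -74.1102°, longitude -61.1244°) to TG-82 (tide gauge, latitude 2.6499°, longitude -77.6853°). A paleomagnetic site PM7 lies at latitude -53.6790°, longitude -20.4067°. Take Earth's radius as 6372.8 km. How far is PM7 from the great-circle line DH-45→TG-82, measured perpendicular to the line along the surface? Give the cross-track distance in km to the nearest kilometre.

2841 km

δ₁₃ = central angle DH-45→PM7 = 0.455965 rad  (haversine)
θ₁₃ = bearing DH-45→PM7 = 61.341°,  θ₁₂ = bearing DH-45→TG-82 = 343.039°
dₓₜ = R·arcsin(sin δ₁₃ · sin(θ₁₃ − θ₁₂)) = 6372.8·arcsin(0.44033·sin(-281.698°)) = 2841.014 km
|dₓₜ| = 2841.014 km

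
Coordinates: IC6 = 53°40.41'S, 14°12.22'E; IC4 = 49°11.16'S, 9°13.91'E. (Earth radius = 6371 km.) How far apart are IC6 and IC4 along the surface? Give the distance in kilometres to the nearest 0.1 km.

606.1 km

IC6: φ = -53.67350°, λ = +14.20367°
IC4: φ = -49.18600°, λ = +9.23183°
Δφ = 4.4875°,  Δλ = -4.9718°
a = sin²(Δφ/2) + cos φ₁ cos φ₂ sin²(Δλ/2) = 0.002261
c = 2·arcsin(√a) = 0.095140 rad = 5.4511°
d = R·c = 6371 × 0.095140 = 606.1 km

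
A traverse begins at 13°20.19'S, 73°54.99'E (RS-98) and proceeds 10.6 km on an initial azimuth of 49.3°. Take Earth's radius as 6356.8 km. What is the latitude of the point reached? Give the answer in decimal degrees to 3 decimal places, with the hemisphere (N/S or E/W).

13.274°S

RS-98: φ = -13.33650°, λ = +73.91650°
δ = d/R = 10.6/6356.8 = 0.001668 rad
φ₂ = arcsin(sin φ₁ cos δ + cos φ₁ sin δ cos θ)
   = arcsin(-0.23067·1.00000 + 0.97303·0.00167·0.65210) = -13.27419°
λ₂ = λ₁ + atan2(sin θ sin δ cos φ₁, cos δ − sin φ₁ sin φ₂) = 73.99092°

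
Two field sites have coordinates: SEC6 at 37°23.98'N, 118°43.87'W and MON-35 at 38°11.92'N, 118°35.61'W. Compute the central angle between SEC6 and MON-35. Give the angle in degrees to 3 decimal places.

SEC6: φ = +37.39967°, λ = -118.73117°
MON-35: φ = +38.19867°, λ = -118.59350°
Δφ = 0.7990°,  Δλ = 0.1377°
a = sin²(Δφ/2) + cos φ₁ cos φ₂ sin²(Δλ/2) = 0.000050
c = 2·arcsin(√a) = 0.014074 rad = 0.8064°

0.806°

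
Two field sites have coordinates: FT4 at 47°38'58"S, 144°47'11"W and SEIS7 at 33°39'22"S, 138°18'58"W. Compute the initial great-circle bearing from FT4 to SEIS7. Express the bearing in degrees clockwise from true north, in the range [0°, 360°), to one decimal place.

FT4: φ = -47.64944°, λ = -144.78639°
SEIS7: φ = -33.65611°, λ = -138.31611°
Δλ = 6.4703°
y = sin Δλ · cos φ₂ = 0.093799
x = cos φ₁ sin φ₂ − sin φ₁ cos φ₂ cos Δλ = 0.237891
θ = atan2(y, x) = 21.5190° → 21.5190° (mod 360°)

21.5°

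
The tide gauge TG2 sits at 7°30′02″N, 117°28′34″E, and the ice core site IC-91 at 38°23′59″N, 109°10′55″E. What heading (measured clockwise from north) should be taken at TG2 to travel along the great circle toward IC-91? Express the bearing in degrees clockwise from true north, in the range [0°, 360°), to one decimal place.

347.6°

TG2: φ = +7.50056°, λ = +117.47611°
IC-91: φ = +38.39972°, λ = +109.18194°
Δλ = -8.2942°
y = sin Δλ · cos φ₂ = -0.113052
x = cos φ₁ sin φ₂ − sin φ₁ cos φ₂ cos Δλ = 0.514599
θ = atan2(y, x) = -12.3905° → 347.6095° (mod 360°)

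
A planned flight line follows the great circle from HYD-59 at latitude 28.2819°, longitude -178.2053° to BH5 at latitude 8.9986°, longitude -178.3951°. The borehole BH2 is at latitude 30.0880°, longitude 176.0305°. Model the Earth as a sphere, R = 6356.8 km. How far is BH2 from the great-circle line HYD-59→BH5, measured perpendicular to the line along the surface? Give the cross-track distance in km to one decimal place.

δ₁₃ = central angle HYD-59→BH2 = 0.093303 rad  (haversine)
θ₁₃ = bearing HYD-59→BH2 = 291.133°,  θ₁₂ = bearing HYD-59→BH5 = 180.568°
dₓₜ = R·arcsin(sin δ₁₃ · sin(θ₁₃ − θ₁₂)) = 6356.8·arcsin(0.09317·sin(110.565°)) = 555.211 km
|dₓₜ| = 555.211 km

555.2 km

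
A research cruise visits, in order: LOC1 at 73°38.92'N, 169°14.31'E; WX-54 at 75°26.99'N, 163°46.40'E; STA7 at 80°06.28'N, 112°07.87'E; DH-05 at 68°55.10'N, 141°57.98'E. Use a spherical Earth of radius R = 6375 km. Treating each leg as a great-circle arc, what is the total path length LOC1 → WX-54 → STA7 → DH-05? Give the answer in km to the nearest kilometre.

LOC1: φ = +73.64867°, λ = +169.23850°
WX-54: φ = +75.44983°, λ = +163.77333°
STA7: φ = +80.10467°, λ = +112.13117°
DH-05: φ = +68.91833°, λ = +141.96633°
LOC1→WX-54: c = 0.040390 rad, d = 257.49 km
WX-54→STA7: c = 0.198718 rad, d = 1266.83 km
STA7→DH-05: c = 0.233733 rad, d = 1490.04 km
Total = 257.49 + 1266.83 + 1490.04 = 3014.36 km

3014 km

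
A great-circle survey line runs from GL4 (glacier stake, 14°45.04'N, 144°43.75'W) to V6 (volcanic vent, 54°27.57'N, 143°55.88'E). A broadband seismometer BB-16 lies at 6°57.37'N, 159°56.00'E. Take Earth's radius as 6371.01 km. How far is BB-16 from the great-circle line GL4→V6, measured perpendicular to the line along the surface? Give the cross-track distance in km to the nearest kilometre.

GL4: φ = +14.75067°, λ = -144.72917°
V6: φ = +54.45950°, λ = +143.93133°
BB-16: φ = +6.95617°, λ = +159.93333°
δ₁₃ = central angle GL4→BB-16 = 0.956009 rad  (haversine)
θ₁₃ = bearing GL4→BB-16 = 268.132°,  θ₁₂ = bearing GL4→V6 = 323.325°
dₓₜ = R·arcsin(sin δ₁₃ · sin(θ₁₃ − θ₁₂)) = 6371.01·arcsin(0.81690·sin(-55.193°)) = -4683.985 km
|dₓₜ| = 4683.985 km

4684 km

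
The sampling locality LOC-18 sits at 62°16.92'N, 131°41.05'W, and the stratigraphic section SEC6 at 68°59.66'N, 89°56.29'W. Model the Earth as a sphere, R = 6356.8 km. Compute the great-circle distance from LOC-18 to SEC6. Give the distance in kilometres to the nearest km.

2002 km

LOC-18: φ = +62.28200°, λ = -131.68417°
SEC6: φ = +68.99433°, λ = -89.93817°
Δφ = 6.7123°,  Δλ = 41.7460°
a = sin²(Δφ/2) + cos φ₁ cos φ₂ sin²(Δλ/2) = 0.024593
c = 2·arcsin(√a) = 0.314943 rad = 18.0449°
d = R·c = 6356.8 × 0.314943 = 2002.0 km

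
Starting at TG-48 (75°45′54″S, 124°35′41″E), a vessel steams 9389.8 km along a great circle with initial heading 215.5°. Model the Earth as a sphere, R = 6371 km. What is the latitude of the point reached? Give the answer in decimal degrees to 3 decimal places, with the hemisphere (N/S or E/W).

17.043°S

TG-48: φ = -75.76500°, λ = +124.59472°
δ = d/R = 9389.8/6371 = 1.473835 rad
φ₂ = arcsin(sin φ₁ cos δ + cos φ₁ sin δ cos θ)
   = arcsin(-0.96930·0.09681 + 0.24590·0.99530·-0.81412) = -17.04290°
λ₂ = λ₁ + atan2(sin θ sin δ cos φ₁, cos δ − sin φ₁ sin φ₂) = -18.21078°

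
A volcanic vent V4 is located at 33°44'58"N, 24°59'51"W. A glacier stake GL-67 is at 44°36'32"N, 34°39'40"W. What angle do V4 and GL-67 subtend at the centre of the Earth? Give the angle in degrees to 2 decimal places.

13.17°

V4: φ = +33.74944°, λ = -24.99750°
GL-67: φ = +44.60889°, λ = -34.66111°
Δφ = 10.8594°,  Δλ = -9.6636°
a = sin²(Δφ/2) + cos φ₁ cos φ₂ sin²(Δλ/2) = 0.013154
c = 2·arcsin(√a) = 0.229884 rad = 13.1714°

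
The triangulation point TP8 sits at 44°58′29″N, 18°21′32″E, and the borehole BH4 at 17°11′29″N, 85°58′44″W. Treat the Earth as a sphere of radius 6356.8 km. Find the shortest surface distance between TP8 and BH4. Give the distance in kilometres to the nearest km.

9721 km

TP8: φ = +44.97472°, λ = +18.35889°
BH4: φ = +17.19139°, λ = -85.97889°
Δφ = -27.7833°,  Δλ = -104.3378°
a = sin²(Δφ/2) + cos φ₁ cos φ₂ sin²(Δλ/2) = 0.479227
c = 2·arcsin(√a) = 1.529238 rad = 87.6189°
d = R·c = 6356.8 × 1.529238 = 9721.1 km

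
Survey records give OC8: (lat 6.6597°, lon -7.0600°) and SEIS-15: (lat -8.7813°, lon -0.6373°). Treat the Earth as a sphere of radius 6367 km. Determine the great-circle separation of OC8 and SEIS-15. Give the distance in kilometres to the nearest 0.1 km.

Δφ = -15.4410°,  Δλ = 6.4227°
a = sin²(Δφ/2) + cos φ₁ cos φ₂ sin²(Δλ/2) = 0.021128
c = 2·arcsin(√a) = 0.291742 rad = 16.7156°
d = R·c = 6367 × 0.291742 = 1857.5 km

1857.5 km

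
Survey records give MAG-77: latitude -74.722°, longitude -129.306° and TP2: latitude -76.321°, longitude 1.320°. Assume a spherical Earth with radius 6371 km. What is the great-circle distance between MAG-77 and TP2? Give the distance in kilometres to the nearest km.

Δφ = -1.5990°,  Δλ = 130.6260°
a = sin²(Δφ/2) + cos φ₁ cos φ₂ sin²(Δλ/2) = 0.051638
c = 2·arcsin(√a) = 0.458487 rad = 26.2693°
d = R·c = 6371 × 0.458487 = 2921.0 km

2921 km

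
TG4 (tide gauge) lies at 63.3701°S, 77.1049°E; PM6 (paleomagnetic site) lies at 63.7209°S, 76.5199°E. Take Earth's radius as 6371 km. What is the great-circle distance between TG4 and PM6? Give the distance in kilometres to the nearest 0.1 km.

48.6 km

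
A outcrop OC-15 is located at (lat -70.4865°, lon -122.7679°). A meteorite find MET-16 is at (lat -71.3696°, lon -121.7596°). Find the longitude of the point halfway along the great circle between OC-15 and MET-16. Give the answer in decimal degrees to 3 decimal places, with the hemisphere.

Bx = cos φ₂ cos Δλ = 0.319413,  By = cos φ₂ sin Δλ = 0.005622
φₘ = atan2(sin φ₁ + sin φ₂, √((cos φ₁ + Bx)² + By²)) = -70.92873°
λₘ = λ₁ + atan2(By, cos φ₁ + Bx) = -122.27499°

122.275°W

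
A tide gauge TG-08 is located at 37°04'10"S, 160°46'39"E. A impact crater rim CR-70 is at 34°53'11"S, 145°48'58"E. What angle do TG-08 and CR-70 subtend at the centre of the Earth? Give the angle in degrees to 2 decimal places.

12.29°

TG-08: φ = -37.06944°, λ = +160.77750°
CR-70: φ = -34.88639°, λ = +145.81611°
Δφ = 2.1831°,  Δλ = -14.9614°
a = sin²(Δφ/2) + cos φ₁ cos φ₂ sin²(Δλ/2) = 0.011457
c = 2·arcsin(√a) = 0.214484 rad = 12.2890°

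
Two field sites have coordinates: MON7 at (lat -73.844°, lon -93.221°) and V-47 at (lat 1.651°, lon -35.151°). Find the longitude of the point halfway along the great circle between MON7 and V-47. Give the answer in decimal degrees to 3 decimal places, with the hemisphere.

46.787°W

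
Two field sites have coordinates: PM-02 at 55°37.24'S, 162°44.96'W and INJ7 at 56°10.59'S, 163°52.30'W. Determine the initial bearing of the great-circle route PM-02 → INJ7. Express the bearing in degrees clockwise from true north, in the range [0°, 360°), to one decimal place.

228.1°

PM-02: φ = -55.62067°, λ = -162.74933°
INJ7: φ = -56.17650°, λ = -163.87167°
Δλ = -1.1223°
y = sin Δλ · cos φ₂ = -0.010903
x = cos φ₁ sin φ₂ − sin φ₁ cos φ₂ cos Δλ = -0.009789
θ = atan2(y, x) = -131.9188° → 228.0812° (mod 360°)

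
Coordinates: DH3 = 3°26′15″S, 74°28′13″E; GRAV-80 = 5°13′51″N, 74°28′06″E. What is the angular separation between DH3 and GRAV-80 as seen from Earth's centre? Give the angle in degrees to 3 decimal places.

DH3: φ = -3.43750°, λ = +74.47028°
GRAV-80: φ = +5.23083°, λ = +74.46833°
Δφ = 8.6683°,  Δλ = -0.0019°
a = sin²(Δφ/2) + cos φ₁ cos φ₂ sin²(Δλ/2) = 0.005711
c = 2·arcsin(√a) = 0.151291 rad = 8.6683°

8.668°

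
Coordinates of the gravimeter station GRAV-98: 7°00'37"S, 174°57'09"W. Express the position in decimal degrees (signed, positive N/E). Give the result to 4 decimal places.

-7.0103°, -174.9525°

lat: 7.0103° S → -7.0103°
lon: 174.9525° W → -174.9525°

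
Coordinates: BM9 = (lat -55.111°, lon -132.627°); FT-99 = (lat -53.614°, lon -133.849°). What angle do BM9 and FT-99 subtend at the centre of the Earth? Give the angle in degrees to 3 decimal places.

1.658°

Δφ = 1.4970°,  Δλ = -1.2220°
a = sin²(Δφ/2) + cos φ₁ cos φ₂ sin²(Δλ/2) = 0.000209
c = 2·arcsin(√a) = 0.028931 rad = 1.6576°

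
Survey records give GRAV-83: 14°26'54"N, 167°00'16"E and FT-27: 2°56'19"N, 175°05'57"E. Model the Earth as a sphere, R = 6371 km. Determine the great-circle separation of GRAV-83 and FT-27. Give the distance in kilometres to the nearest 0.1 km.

1557.8 km

GRAV-83: φ = +14.44833°, λ = +167.00444°
FT-27: φ = +2.93861°, λ = +175.09917°
Δφ = -11.5097°,  Δλ = 8.0947°
a = sin²(Δφ/2) + cos φ₁ cos φ₂ sin²(Δλ/2) = 0.014872
c = 2·arcsin(√a) = 0.244513 rad = 14.0096°
d = R·c = 6371 × 0.244513 = 1557.8 km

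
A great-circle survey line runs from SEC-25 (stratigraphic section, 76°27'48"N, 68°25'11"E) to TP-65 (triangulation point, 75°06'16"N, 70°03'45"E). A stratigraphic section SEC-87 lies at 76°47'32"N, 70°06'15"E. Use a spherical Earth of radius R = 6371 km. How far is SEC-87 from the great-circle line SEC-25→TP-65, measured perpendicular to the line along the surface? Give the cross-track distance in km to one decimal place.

SEC-25: φ = +76.46333°, λ = +68.41972°
TP-65: φ = +75.10444°, λ = +70.06250°
SEC-87: φ = +76.79222°, λ = +70.10417°
δ₁₃ = central angle SEC-25→SEC-87 = 0.008898 rad  (haversine)
θ₁₃ = bearing SEC-25→SEC-87 = 49.011°,  θ₁₂ = bearing SEC-25→TP-65 = 162.667°
dₓₜ = R·arcsin(sin δ₁₃ · sin(θ₁₃ − θ₁₂)) = 6371·arcsin(0.00890·sin(-113.656°)) = -51.924 km
|dₓₜ| = 51.924 km

51.9 km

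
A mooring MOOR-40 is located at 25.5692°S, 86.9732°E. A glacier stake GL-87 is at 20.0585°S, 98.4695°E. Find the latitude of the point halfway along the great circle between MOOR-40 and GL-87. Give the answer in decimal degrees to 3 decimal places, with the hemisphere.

22.917°S

Bx = cos φ₂ cos Δλ = 0.920497,  By = cos φ₂ sin Δλ = 0.187215
φₘ = atan2(sin φ₁ + sin φ₂, √((cos φ₁ + Bx)² + By²)) = -22.91722°
λₘ = λ₁ + atan2(By, cos φ₁ + Bx) = 92.83811°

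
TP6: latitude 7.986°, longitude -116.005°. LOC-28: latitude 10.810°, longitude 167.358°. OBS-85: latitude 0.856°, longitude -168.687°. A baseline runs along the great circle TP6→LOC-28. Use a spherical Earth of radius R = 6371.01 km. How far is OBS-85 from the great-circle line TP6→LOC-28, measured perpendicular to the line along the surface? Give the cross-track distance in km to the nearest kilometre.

δ₁₃ = central angle TP6→OBS-85 = 0.924332 rad  (haversine)
θ₁₃ = bearing TP6→OBS-85 = 265.011°,  θ₁₂ = bearing TP6→LOC-28 = 279.166°
dₓₜ = R·arcsin(sin δ₁₃ · sin(θ₁₃ − θ₁₂)) = 6371.01·arcsin(0.79822·sin(-14.155°)) = -1251.657 km
|dₓₜ| = 1251.657 km

1252 km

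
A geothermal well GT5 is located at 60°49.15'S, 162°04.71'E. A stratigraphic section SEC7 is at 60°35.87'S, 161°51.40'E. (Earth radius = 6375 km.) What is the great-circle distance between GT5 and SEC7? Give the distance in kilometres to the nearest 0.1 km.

27.4 km

GT5: φ = -60.81917°, λ = +162.07850°
SEC7: φ = -60.59783°, λ = +161.85667°
Δφ = 0.2213°,  Δλ = -0.2218°
a = sin²(Δφ/2) + cos φ₁ cos φ₂ sin²(Δλ/2) = 0.000005
c = 2·arcsin(√a) = 0.004302 rad = 0.2465°
d = R·c = 6375 × 0.004302 = 27.4 km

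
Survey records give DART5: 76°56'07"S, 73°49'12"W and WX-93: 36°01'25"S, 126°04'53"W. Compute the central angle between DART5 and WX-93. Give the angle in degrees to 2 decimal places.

46.78°

DART5: φ = -76.93528°, λ = -73.82000°
WX-93: φ = -36.02361°, λ = -126.08139°
Δφ = 40.9117°,  Δλ = -52.2614°
a = sin²(Δφ/2) + cos φ₁ cos φ₂ sin²(Δλ/2) = 0.157602
c = 2·arcsin(√a) = 0.816474 rad = 46.7805°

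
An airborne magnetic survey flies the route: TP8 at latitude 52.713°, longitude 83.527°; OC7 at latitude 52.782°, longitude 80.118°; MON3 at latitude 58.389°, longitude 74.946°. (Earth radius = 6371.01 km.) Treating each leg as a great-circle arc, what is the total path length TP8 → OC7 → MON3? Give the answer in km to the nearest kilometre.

932 km

TP8→OC7: c = 0.036033 rad, d = 229.57 km
OC7→MON3: c = 0.110286 rad, d = 702.63 km
Total = 229.57 + 702.63 = 932.20 km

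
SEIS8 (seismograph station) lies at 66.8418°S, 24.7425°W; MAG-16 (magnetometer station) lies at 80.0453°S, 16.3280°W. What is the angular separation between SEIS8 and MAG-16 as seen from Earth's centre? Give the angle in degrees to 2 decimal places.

Δφ = -13.2035°,  Δλ = 8.4145°
a = sin²(Δφ/2) + cos φ₁ cos φ₂ sin²(Δλ/2) = 0.013583
c = 2·arcsin(√a) = 0.233627 rad = 13.3858°

13.39°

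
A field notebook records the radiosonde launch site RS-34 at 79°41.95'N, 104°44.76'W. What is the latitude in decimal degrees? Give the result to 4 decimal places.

79° + 41.95′/60 = 79 + 0.69917 = 79.6992°

79.6992°N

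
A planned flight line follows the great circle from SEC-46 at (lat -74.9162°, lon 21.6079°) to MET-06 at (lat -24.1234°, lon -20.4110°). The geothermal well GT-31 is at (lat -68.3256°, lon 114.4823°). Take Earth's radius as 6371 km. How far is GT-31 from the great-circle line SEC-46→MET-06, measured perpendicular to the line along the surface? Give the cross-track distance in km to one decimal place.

338.5 km

δ₁₃ = central angle SEC-46→GT-31 = 0.468027 rad  (haversine)
θ₁₃ = bearing SEC-46→GT-31 = 125.149°,  θ₁₂ = bearing SEC-46→MET-06 = 311.909°
dₓₜ = R·arcsin(sin δ₁₃ · sin(θ₁₃ − θ₁₂)) = 6371·arcsin(0.45113·sin(-186.760°)) = 338.492 km
|dₓₜ| = 338.492 km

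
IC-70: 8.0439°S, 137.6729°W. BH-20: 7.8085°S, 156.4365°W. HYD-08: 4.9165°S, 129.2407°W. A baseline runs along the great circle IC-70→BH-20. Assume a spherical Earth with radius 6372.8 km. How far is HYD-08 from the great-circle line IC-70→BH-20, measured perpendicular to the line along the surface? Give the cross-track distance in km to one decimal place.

328.7 km

δ₁₃ = central angle IC-70→HYD-08 = 0.156065 rad  (haversine)
θ₁₃ = bearing IC-70→HYD-08 = 70.044°,  θ₁₂ = bearing IC-70→BH-20 = 269.414°
dₓₜ = R·arcsin(sin δ₁₃ · sin(θ₁₃ − θ₁₂)) = 6372.8·arcsin(0.15543·sin(-199.370°)) = 328.678 km
|dₓₜ| = 328.678 km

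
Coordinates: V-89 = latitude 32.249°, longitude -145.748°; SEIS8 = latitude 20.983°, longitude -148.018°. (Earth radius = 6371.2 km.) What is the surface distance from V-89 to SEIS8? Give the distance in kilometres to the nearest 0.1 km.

1272.8 km

Δφ = -11.2660°,  Δλ = -2.2700°
a = sin²(Δφ/2) + cos φ₁ cos φ₂ sin²(Δλ/2) = 0.009944
c = 2·arcsin(√a) = 0.199776 rad = 11.4463°
d = R·c = 6371.2 × 0.199776 = 1272.8 km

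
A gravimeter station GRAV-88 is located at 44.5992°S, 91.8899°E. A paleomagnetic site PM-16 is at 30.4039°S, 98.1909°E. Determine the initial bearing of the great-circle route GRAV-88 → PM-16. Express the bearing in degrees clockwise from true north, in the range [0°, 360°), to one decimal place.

Δλ = 6.3010°
y = sin Δλ · cos φ₂ = 0.094659
x = cos φ₁ sin φ₂ − sin φ₁ cos φ₂ cos Δλ = 0.241570
θ = atan2(y, x) = 21.3976° → 21.3976° (mod 360°)

21.4°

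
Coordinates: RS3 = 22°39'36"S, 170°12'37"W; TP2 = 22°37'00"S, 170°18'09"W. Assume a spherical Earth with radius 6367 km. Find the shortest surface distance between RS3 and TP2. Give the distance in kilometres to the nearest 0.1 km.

RS3: φ = -22.66000°, λ = -170.21028°
TP2: φ = -22.61667°, λ = -170.30250°
Δφ = 0.0433°,  Δλ = -0.0922°
a = sin²(Δφ/2) + cos φ₁ cos φ₂ sin²(Δλ/2) = 0.000001
c = 2·arcsin(√a) = 0.001667 rad = 0.0955°
d = R·c = 6367 × 0.001667 = 10.6 km

10.6 km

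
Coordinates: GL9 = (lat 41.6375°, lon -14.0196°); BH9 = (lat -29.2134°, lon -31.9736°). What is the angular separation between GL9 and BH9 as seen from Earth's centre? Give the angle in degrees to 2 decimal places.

72.77°

Δφ = -70.8509°,  Δλ = -17.9540°
a = sin²(Δφ/2) + cos φ₁ cos φ₂ sin²(Δλ/2) = 0.351868
c = 2·arcsin(√a) = 1.270019 rad = 72.7667°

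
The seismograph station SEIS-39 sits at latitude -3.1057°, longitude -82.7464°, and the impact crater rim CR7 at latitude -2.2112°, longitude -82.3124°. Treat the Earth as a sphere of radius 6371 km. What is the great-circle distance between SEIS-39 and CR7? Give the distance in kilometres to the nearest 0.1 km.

Δφ = 0.8945°,  Δλ = 0.4340°
a = sin²(Δφ/2) + cos φ₁ cos φ₂ sin²(Δλ/2) = 0.000075
c = 2·arcsin(√a) = 0.017349 rad = 0.9940°
d = R·c = 6371 × 0.017349 = 110.5 km

110.5 km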